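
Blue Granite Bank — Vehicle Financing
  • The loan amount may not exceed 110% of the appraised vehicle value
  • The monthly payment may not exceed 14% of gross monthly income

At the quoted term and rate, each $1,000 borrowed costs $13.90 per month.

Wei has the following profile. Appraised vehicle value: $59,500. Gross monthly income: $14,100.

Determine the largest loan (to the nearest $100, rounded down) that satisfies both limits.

$65,400

Payment cap: 14% × $14,100 = $1,974/month.
At $13.90 per $1,000, that supports 1,974/13.90 × 1,000 ≈ $142,014 → $142,000.
LTV cap: 110% × $59,500 = $65,450 → $65,400.
Binding constraint: loan-to-value.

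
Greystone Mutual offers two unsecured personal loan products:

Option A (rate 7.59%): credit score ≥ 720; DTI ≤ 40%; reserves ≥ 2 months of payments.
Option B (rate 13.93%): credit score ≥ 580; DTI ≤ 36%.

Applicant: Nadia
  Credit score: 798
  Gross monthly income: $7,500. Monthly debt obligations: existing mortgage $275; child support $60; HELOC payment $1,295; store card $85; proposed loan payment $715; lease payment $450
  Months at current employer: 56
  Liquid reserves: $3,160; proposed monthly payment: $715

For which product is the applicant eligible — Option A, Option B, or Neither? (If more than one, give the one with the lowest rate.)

Total debts = (275 + 60 + 1,295 + 85 + 715 + 450) = 2,880; DTI = 2,880/7,500 = 38.4%.
Reserves = 3,160/715 = 4.4 months.
Option A: score 798 ≥ 720; DTI 38.4% ≤ 40%; reserves 4.4 ≥ 2 mo → qualifies.
Option B: score 798 ≥ 580; DTI 38.4% > 36% → does not qualify.

Option A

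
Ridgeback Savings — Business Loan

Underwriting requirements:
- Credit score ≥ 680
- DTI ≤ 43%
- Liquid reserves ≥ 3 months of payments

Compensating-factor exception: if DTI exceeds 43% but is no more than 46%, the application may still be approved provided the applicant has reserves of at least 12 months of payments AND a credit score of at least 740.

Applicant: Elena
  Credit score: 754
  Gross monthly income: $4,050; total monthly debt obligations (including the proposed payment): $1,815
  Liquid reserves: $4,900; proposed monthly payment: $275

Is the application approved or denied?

Credit score 754 ≥ 680 (meets base)
DTI: 1,815 ÷ 4,050 = 44.8%, over the 43% base limit.
Liquid reserves cover 4,900/275 = 17.8 months — ≥ 3 required
44.8% falls in the override range (43%–46%), so the compensating-factor test applies.
Reserves 17.8 ≥ 12 months; credit score 754 ≥ 740.
Both compensating conditions met → exception applies.

Approved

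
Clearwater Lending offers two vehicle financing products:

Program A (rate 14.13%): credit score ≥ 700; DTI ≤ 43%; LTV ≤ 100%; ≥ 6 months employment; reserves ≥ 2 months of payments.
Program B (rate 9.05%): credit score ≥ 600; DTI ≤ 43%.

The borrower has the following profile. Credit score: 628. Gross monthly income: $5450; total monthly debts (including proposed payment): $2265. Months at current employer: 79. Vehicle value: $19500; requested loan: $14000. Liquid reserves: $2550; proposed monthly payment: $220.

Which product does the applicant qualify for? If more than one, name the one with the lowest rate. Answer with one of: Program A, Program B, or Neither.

Program B

DTI = 2,265/5,450 = 41.6%.
LTV = 14,000/19,500 = 71.8%.
Reserves = 2,550/220 = 11.6 months.
Program A: score 628 < 700; DTI 41.6% ≤ 43%; LTV 71.8% ≤ 100%; employment 79 ≥ 6 mo; reserves 11.6 ≥ 2 mo → does not qualify.
Program B: score 628 ≥ 600; DTI 41.6% ≤ 43% → qualifies.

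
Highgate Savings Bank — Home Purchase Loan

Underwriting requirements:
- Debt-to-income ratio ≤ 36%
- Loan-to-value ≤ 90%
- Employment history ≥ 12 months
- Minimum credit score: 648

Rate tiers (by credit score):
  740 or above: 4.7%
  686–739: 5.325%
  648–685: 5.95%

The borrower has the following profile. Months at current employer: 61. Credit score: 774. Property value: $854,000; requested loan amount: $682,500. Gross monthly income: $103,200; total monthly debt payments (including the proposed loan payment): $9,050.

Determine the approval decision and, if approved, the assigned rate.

Credit score 774 ≥ 648 (meets minimum)
Employment 61 ≥ 12 months
Loan-to-value = 682,500/854,000 = 79.9% — pass (90% max)
DTI: 9,050 ÷ 103,200 = 8.8%, within the 36% cap
All requirements met. Score 774 falls in the 740 or above tier → 4.7%.

Approved at 4.7%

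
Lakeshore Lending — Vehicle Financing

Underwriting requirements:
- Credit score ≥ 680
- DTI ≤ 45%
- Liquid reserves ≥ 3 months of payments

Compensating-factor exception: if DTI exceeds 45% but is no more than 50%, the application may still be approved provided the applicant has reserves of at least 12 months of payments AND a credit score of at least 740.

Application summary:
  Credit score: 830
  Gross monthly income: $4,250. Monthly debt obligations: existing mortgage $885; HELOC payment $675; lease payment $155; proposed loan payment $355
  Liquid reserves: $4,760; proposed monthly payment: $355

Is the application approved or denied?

Credit score 830 ≥ 680 (meets base)
Total debts = (885 + 675 + 155 + 355) = 2,070. DTI = 2,070/4,250 = 48.7% > 45% — standard DTI limit exceeded.
Reserves: 4,760 ÷ 355 = 13.4 months (meets 3-month minimum)
48.7% falls in the override range (45%–50%), so the compensating-factor test applies.
Override check — reserves: 13.4 mo (ok); score: 830 (ok).
Both override conditions satisfied; DTI exception granted.

Approved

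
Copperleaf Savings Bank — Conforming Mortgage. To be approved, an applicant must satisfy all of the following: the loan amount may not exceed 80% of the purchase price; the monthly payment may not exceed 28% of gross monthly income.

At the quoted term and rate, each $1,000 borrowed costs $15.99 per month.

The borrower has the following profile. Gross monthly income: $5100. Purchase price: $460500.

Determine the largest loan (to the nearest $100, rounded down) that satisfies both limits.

$89,300

Payment cap: 28% × $5,100 = $1,428/month.
At $15.99 per $1,000, that supports 1,428/15.99 × 1,000 ≈ $89,305 → $89,300.
LTV cap: 80% × $460,500 = $368,400 → $368,400.
Binding constraint: payment-to-income.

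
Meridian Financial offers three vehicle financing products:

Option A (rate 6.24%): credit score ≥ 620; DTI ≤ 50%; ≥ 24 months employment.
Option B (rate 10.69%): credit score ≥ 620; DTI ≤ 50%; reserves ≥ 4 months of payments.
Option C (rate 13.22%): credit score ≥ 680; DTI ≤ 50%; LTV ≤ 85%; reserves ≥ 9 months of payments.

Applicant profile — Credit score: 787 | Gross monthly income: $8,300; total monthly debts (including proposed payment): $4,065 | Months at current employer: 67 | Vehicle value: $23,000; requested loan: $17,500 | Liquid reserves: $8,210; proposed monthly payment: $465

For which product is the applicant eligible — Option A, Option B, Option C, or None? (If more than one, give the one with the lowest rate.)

Option A

DTI = 4,065/8,300 = 49%.
LTV = 17,500/23,000 = 76.1%.
Reserves = 8,210/465 = 17.7 months.
Option A: score 787 ≥ 620; DTI 49% ≤ 50%; employment 67 ≥ 24 mo → qualifies.
Option B: score 787 ≥ 620; DTI 49% ≤ 50%; reserves 17.7 ≥ 4 mo → qualifies.
Option C: score 787 ≥ 680; DTI 49% ≤ 50%; LTV 76.1% ≤ 85%; reserves 17.7 ≥ 9 mo → qualifies.
Qualifying: Option A, Option B, Option C. Lowest rate is 6.24% → Option A.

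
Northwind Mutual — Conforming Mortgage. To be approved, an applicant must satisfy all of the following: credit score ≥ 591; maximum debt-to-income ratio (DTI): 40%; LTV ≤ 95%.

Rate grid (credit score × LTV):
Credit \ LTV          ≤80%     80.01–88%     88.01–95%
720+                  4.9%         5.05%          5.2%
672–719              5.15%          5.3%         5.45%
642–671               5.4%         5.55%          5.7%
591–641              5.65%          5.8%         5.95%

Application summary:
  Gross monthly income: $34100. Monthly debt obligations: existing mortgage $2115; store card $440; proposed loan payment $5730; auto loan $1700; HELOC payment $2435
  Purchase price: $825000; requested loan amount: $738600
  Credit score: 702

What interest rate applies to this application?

Credit score 702 ≥ 591; Total monthly debts = (2,115 + 440 + 5,730 + 1,700 + 2,435) = 12,420. Debt-to-income = 12,420/34,100 = 36.4% — meets 40% limit
LTV: 738,600 ÷ 825,000 = 89.5%, within 95% cap
Credit 702 → row 672–719; LTV 89.5% → column 88.01–95%. Grid cell → 5.45%.

5.45%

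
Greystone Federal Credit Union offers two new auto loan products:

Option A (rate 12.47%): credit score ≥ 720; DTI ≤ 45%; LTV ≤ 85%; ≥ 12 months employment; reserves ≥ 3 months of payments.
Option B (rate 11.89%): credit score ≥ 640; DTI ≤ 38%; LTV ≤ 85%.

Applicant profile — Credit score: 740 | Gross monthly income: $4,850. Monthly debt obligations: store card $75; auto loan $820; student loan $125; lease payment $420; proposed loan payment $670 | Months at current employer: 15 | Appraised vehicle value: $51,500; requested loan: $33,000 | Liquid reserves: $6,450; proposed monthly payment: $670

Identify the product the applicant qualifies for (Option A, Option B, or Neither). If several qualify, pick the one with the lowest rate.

Option A

Total debts = (75 + 820 + 125 + 420 + 670) = 2,110; DTI = 2,110/4,850 = 43.5%.
LTV = 33,000/51,500 = 64.1%.
Reserves = 6,450/670 = 9.6 months.
Option A: score 740 ≥ 720; DTI 43.5% ≤ 45%; LTV 64.1% ≤ 85%; employment 15 ≥ 12 mo; reserves 9.6 ≥ 3 mo → qualifies.
Option B: score 740 ≥ 640; DTI 43.5% > 38%; LTV 64.1% ≤ 85% → does not qualify.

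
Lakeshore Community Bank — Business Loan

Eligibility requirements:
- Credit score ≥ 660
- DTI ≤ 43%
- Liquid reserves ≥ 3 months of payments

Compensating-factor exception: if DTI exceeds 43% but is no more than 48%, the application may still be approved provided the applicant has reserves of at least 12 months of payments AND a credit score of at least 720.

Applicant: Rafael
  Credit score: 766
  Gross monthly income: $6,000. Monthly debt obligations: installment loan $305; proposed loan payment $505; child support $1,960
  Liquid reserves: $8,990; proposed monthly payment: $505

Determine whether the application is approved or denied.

Credit score 766 ≥ 660 (meets base)
Total debts = (305 + 505 + 1,960) = 2,770. DTI = 2,770/6,000 = 46.2% > 43% — standard DTI limit exceeded.
Reserves = 8,990/505 = 17.8 months ≥ 3
DTI 46.2% is within the 43%–48% exception band; checking compensating factors.
Reserves 17.8 ≥ 12 months; credit score 766 ≥ 720.
Both override conditions satisfied; DTI exception granted.

Approved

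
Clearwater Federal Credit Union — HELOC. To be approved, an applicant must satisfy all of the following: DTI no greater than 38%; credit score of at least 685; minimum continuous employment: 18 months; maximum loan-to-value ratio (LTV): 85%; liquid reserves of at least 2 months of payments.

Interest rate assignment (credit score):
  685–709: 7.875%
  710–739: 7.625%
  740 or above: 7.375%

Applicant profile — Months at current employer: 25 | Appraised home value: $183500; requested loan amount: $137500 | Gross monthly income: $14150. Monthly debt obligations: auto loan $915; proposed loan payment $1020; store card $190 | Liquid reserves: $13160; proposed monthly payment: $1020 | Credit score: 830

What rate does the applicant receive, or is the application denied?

Credit score 830 ≥ 685 (meets minimum)
Loan-to-value = 137,500/183,500 = 74.9% — pass (85% max)
Total monthly debts = (915 + 1,020 + 190) = 2,125. DTI = 2,125/14,150 = 15% ≤ 38%
Employment 25 ≥ 18 months
Liquid reserves cover 13,160/1,020 = 12.9 months — ≥ 2 required
All requirements met. Score 830 falls in the 740 or above tier → 7.375%.

Approved at 7.375%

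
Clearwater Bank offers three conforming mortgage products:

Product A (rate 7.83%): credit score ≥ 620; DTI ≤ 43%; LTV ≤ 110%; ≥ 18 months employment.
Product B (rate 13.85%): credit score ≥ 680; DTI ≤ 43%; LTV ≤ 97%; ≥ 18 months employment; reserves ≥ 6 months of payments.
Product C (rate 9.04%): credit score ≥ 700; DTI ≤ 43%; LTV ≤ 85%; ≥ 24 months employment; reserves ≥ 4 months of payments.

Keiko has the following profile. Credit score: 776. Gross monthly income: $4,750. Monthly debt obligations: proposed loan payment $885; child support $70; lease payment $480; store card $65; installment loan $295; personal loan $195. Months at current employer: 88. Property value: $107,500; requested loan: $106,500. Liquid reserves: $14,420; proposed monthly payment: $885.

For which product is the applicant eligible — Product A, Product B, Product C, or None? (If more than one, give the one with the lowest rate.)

Total debts = (885 + 70 + 480 + 65 + 295 + 195) = 1,990; DTI = 1,990/4,750 = 41.9%.
LTV = 106,500/107,500 = 99.1%.
Reserves = 14,420/885 = 16.3 months.
Product A: score 776 ≥ 620; DTI 41.9% ≤ 43%; LTV 99.1% ≤ 110%; employment 88 ≥ 18 mo → qualifies.
Product B: score 776 ≥ 680; DTI 41.9% ≤ 43%; LTV 99.1% > 97%; employment 88 ≥ 18 mo; reserves 16.3 ≥ 6 mo → does not qualify.
Product C: score 776 ≥ 700; DTI 41.9% ≤ 43%; LTV 99.1% > 85%; employment 88 ≥ 24 mo; reserves 16.3 ≥ 4 mo → does not qualify.

Product A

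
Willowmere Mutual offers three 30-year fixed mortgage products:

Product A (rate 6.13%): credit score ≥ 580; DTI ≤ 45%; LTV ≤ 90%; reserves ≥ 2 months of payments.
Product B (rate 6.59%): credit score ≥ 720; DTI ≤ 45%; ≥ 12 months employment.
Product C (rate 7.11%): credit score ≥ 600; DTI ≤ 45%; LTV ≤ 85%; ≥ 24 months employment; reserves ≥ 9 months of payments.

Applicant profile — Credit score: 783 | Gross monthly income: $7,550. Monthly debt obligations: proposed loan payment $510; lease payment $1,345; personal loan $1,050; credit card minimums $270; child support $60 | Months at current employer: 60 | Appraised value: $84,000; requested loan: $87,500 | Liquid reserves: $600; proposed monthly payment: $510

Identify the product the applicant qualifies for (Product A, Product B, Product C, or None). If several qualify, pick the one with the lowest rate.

Product B

Total debts = (510 + 1,345 + 1,050 + 270 + 60) = 3,235; DTI = 3,235/7,550 = 42.8%.
LTV = 87,500/84,000 = 104.2%.
Reserves = 600/510 = 1.2 months.
Product A: score 783 ≥ 580; DTI 42.8% ≤ 45%; LTV 104.2% > 90%; reserves 1.2 < 2 mo → does not qualify.
Product B: score 783 ≥ 720; DTI 42.8% ≤ 45%; employment 60 ≥ 12 mo → qualifies.
Product C: score 783 ≥ 600; DTI 42.8% ≤ 45%; LTV 104.2% > 85%; employment 60 ≥ 24 mo; reserves 1.2 < 9 mo → does not qualify.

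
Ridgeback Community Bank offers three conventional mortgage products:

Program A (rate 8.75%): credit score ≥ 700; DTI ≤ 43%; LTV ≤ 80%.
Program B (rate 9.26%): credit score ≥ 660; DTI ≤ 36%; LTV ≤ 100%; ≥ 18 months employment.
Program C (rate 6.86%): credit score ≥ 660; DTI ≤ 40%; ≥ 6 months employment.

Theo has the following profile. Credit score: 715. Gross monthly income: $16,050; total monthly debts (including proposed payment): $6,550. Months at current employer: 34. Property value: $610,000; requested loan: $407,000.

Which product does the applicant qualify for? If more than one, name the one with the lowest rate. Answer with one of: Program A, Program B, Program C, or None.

DTI = 6,550/16,050 = 40.8%.
LTV = 407,000/610,000 = 66.7%.
Program A: score 715 ≥ 700; DTI 40.8% ≤ 43%; LTV 66.7% ≤ 80% → qualifies.
Program B: score 715 ≥ 660; DTI 40.8% > 36%; LTV 66.7% ≤ 100%; employment 34 ≥ 18 mo → does not qualify.
Program C: score 715 ≥ 660; DTI 40.8% > 40%; employment 34 ≥ 6 mo → does not qualify.

Program A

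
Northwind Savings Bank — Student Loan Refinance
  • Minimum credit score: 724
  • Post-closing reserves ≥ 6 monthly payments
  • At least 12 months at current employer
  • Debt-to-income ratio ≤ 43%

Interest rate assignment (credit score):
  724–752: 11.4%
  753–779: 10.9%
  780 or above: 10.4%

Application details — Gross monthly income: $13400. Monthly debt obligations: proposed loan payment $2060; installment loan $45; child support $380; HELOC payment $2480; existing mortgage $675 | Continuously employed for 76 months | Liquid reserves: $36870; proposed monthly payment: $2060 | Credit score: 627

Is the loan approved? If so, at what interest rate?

Credit score 627 < 724 (below minimum)
Total monthly debts = (2,060 + 45 + 380 + 2,480 + 675) = 5,640. Debt-to-income = 5,640/13,400 = 42.1% — meets 43% limit
Reserves: 36,870 ÷ 2,060 = 17.9 months (meets 6-month minimum)
Employment 76 ≥ 12 months
Not all requirements met → denied.

Denied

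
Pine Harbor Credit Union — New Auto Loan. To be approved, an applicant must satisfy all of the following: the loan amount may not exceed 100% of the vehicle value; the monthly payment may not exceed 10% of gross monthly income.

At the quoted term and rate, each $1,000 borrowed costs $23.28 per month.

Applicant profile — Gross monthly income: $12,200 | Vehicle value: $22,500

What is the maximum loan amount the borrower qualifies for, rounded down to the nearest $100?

$22,500

Payment cap: 10% × $12,200 = $1,220/month.
At $23.28 per $1,000, that supports 1,220/23.28 × 1,000 ≈ $52,405 → $52,400.
LTV cap: 100% × $22,500 = $22,500 → $22,500.
Binding constraint: loan-to-value.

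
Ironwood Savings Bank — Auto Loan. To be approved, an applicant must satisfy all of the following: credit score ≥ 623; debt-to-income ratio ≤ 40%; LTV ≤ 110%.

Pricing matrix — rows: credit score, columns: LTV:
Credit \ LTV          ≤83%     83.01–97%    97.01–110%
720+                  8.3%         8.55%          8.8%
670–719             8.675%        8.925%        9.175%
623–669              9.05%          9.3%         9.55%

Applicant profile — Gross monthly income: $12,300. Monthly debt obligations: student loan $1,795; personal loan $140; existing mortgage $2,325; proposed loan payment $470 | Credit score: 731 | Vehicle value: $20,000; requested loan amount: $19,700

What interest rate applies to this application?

8.8%

Credit score 731 ≥ 623; Total monthly debts = (1,795 + 140 + 2,325 + 470) = 4,730. Debt-to-income = 4,730/12,300 = 38.5% — meets 40% limit
Loan-to-value = 19,700/20,000 = 98.5% — pass (110% max)
Row: 731 falls in 720+. Column: 98.5% falls in 97.01–110%. Rate = 8.8%.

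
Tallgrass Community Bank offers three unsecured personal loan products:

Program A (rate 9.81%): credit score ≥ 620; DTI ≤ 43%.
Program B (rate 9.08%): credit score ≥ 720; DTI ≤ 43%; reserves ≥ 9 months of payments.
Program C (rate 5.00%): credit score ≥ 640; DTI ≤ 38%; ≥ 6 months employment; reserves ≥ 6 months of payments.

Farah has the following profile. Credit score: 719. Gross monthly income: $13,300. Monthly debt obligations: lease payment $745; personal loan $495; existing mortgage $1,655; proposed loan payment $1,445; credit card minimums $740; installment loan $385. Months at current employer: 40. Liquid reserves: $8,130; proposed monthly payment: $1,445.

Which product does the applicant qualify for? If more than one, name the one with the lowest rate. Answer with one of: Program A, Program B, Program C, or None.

Total debts = (745 + 495 + 1,655 + 1,445 + 740 + 385) = 5,465; DTI = 5,465/13,300 = 41.1%.
Reserves = 8,130/1,445 = 5.6 months.
Program A: score 719 ≥ 620; DTI 41.1% ≤ 43% → qualifies.
Program B: score 719 < 720; DTI 41.1% ≤ 43%; reserves 5.6 < 9 mo → does not qualify.
Program C: score 719 ≥ 640; DTI 41.1% > 38%; employment 40 ≥ 6 mo; reserves 5.6 < 6 mo → does not qualify.

Program A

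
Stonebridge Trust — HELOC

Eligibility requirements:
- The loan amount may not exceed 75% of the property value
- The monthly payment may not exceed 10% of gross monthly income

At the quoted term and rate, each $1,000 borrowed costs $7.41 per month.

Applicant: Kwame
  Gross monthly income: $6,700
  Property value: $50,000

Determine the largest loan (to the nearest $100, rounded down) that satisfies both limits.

$37,500

Payment cap: 10% × $6,700 = $670/month.
At $7.41 per $1,000, that supports 670/7.41 × 1,000 ≈ $90,418 → $90,400.
LTV cap: 75% × $50,000 = $37,500 → $37,500.
Binding constraint: loan-to-value.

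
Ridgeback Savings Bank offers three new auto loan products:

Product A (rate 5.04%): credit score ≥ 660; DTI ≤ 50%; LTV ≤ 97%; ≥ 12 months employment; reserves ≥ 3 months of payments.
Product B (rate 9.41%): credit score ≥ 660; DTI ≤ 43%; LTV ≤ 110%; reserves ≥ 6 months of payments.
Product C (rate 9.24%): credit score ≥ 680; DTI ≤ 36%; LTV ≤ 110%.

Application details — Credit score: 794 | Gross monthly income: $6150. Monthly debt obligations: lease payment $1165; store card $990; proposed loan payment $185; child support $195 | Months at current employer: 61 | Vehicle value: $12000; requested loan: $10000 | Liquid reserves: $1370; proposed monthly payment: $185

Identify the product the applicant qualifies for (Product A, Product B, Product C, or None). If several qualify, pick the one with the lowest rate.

Product A

Total debts = (1,165 + 990 + 185 + 195) = 2,535; DTI = 2,535/6,150 = 41.2%.
LTV = 10,000/12,000 = 83.3%.
Reserves = 1,370/185 = 7.4 months.
Product A: score 794 ≥ 660; DTI 41.2% ≤ 50%; LTV 83.3% ≤ 97%; employment 61 ≥ 12 mo; reserves 7.4 ≥ 3 mo → qualifies.
Product B: score 794 ≥ 660; DTI 41.2% ≤ 43%; LTV 83.3% ≤ 110%; reserves 7.4 ≥ 6 mo → qualifies.
Product C: score 794 ≥ 680; DTI 41.2% > 36%; LTV 83.3% ≤ 110% → does not qualify.
Qualifying: Product A, Product B. Lowest rate is 5.04% → Product A.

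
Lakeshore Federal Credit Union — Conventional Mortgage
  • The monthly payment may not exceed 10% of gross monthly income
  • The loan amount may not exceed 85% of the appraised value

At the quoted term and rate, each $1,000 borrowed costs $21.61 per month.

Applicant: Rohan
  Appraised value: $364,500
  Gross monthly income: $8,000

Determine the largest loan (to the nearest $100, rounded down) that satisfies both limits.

Payment cap: 10% × $8,000 = $800/month.
At $21.61 per $1,000, that supports 800/21.61 × 1,000 ≈ $37,019 → $37,000.
LTV cap: 85% × $364,500 = $309,825 → $309,800.
Binding constraint: payment-to-income.

$37,000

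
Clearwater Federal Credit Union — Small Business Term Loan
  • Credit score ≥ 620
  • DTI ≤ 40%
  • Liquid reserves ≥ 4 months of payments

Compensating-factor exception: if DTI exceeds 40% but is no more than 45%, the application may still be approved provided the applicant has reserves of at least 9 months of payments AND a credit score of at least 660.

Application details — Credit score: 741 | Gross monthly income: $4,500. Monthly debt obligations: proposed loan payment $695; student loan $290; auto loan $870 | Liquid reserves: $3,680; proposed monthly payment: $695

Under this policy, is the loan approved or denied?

Denied

Credit score 741 ≥ 620 (meets base)
Total debts = (695 + 290 + 870) = 1,855. DTI = 1,855/4,500 = 41.2% > 40% — standard DTI limit exceeded.
Liquid reserves cover 3,680/695 = 5.3 months — ≥ 4 required
DTI 41.2% is within the 40%–45% exception band; checking compensating factors.
Reserves 5.3 < 9 months; credit score 741 ≥ 660.
Override conditions not both satisfied; exception does not apply.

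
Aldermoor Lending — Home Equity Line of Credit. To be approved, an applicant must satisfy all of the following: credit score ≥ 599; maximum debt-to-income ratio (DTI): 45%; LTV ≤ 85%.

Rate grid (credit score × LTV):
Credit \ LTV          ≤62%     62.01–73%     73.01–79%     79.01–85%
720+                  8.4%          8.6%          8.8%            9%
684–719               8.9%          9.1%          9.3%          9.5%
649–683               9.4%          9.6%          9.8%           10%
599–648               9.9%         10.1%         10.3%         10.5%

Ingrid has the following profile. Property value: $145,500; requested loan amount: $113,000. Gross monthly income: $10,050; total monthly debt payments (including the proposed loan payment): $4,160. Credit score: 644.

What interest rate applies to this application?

10.3%

Credit score 644 ≥ 599; DTI: 4,160 ÷ 10,050 = 41.4%, within the 45% cap
LTV: 113,000 ÷ 145,500 = 77.7%, within 85% cap
Row: 644 falls in 599–648. Column: 77.7% falls in 73.01–79%. Rate = 10.3%.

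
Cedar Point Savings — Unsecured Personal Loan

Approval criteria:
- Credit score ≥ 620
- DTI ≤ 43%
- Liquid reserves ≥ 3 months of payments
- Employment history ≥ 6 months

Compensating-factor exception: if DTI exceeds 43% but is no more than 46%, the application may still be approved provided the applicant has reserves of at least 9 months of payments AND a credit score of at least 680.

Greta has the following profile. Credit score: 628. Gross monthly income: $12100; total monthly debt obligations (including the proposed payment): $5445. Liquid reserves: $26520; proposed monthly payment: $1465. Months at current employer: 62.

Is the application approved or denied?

Denied

Credit score 628 ≥ 620 (meets base)
DTI = 5,445/12,100 = 45% > 43% — standard DTI limit exceeded.
Reserves = 26,520/1,465 = 18.1 months ≥ 3
Employment 62 ≥ 6 months
DTI 45% is within the 43%–46% exception band; checking compensating factors.
Override check — reserves: 18.1 mo (ok); score: 628 (below 680).
Compensating-factor requirement not fully met.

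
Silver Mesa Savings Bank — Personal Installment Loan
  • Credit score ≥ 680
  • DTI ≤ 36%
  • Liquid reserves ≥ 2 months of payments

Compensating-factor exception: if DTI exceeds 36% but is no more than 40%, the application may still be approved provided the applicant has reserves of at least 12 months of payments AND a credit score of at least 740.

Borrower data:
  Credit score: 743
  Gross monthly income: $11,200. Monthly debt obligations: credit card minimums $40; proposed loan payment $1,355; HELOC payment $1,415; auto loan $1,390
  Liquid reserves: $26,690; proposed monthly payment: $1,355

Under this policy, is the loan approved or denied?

Approved

Credit score 743 ≥ 680 (meets base)
Total debts = (40 + 1,355 + 1,415 + 1,390) = 4,200. DTI: 4,200 ÷ 11,200 = 37.5%, over the 36% base limit.
Reserves = 26,690/1,355 = 19.7 months ≥ 2
37.5% falls in the override range (36%–40%), so the compensating-factor test applies.
Override check — reserves: 19.7 mo (ok); score: 743 (ok).
Both compensating conditions met → exception applies.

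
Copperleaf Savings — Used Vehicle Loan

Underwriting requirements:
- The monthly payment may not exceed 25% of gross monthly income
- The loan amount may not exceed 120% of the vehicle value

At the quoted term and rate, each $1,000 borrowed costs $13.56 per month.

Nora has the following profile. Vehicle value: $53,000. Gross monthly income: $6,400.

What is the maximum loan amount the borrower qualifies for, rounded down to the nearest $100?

Payment cap: 25% × $6,400 = $1,600/month.
At $13.56 per $1,000, that supports 1,600/13.56 × 1,000 ≈ $117,994 → $117,900.
LTV cap: 120% × $53,000 = $63,600 → $63,600.
Binding constraint: loan-to-value.

$63,600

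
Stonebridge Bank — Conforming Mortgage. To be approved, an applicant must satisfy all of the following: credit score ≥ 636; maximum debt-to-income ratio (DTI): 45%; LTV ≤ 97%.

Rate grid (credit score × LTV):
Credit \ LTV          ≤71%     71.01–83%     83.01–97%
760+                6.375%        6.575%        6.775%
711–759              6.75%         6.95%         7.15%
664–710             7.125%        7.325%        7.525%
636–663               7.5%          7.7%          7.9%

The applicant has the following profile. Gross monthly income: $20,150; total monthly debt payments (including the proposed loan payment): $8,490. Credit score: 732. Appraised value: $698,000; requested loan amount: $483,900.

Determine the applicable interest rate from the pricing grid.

Credit score 732 ≥ 636; DTI: 8,490 ÷ 20,150 = 42.1%, within the 45% cap
LTV: 483,900 ÷ 698,000 = 69.3%, within 97% cap
Credit 732 → row 711–759; LTV 69.3% → column ≤71%. Grid cell → 6.75%.

6.75%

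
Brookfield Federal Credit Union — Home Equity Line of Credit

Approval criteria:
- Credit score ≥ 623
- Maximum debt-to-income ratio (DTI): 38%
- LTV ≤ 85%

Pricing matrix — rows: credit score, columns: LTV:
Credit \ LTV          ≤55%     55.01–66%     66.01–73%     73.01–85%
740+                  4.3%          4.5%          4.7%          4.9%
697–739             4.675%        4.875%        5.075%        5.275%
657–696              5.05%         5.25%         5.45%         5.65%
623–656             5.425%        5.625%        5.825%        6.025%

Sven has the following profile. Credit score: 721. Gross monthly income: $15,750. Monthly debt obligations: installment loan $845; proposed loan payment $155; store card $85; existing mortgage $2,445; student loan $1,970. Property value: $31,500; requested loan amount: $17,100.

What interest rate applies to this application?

Credit score 721 ≥ 623; Total monthly debts = (845 + 155 + 85 + 2,445 + 1,970) = 5,500. Debt-to-income = 5,500/15,750 = 34.9% — meets 38% limit
LTV = 17,100/31,500 = 54.3% ≤ 85%
Row: 721 falls in 697–739. Column: 54.3% falls in ≤55%. Rate = 4.675%.

4.675%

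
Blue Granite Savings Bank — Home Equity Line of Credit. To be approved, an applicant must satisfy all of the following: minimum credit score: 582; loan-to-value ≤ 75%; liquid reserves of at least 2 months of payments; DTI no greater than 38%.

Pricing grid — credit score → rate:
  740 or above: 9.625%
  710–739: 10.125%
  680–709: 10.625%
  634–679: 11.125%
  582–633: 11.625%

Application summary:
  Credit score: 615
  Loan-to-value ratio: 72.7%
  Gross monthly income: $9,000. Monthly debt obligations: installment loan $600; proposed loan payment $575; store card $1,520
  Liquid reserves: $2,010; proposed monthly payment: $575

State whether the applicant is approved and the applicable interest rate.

Approved at 11.625%

Credit score 615 ≥ 582 (meets minimum)
Total monthly debts = (600 + 575 + 1,520) = 2,695. DTI = 2,695/9,000 = 29.9% ≤ 38%
Liquid reserves cover 2,010/575 = 3.5 months — ≥ 2 required
LTV 72.7% — within 75%
All requirements met. Score 615 falls in the 582–633 tier → 11.625%.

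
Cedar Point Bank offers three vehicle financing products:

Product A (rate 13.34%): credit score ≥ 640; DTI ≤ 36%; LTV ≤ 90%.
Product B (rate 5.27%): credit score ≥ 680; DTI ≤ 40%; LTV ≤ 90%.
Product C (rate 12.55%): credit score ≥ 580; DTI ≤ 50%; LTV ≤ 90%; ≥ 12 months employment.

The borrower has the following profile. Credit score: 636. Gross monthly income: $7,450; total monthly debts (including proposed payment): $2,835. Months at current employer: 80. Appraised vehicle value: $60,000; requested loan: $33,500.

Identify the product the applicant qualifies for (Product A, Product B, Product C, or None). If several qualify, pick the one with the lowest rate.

Product C

DTI = 2,835/7,450 = 38.1%.
LTV = 33,500/60,000 = 55.8%.
Product A: score 636 < 640; DTI 38.1% > 36%; LTV 55.8% ≤ 90% → does not qualify.
Product B: score 636 < 680; DTI 38.1% ≤ 40%; LTV 55.8% ≤ 90% → does not qualify.
Product C: score 636 ≥ 580; DTI 38.1% ≤ 50%; LTV 55.8% ≤ 90%; employment 80 ≥ 12 mo → qualifies.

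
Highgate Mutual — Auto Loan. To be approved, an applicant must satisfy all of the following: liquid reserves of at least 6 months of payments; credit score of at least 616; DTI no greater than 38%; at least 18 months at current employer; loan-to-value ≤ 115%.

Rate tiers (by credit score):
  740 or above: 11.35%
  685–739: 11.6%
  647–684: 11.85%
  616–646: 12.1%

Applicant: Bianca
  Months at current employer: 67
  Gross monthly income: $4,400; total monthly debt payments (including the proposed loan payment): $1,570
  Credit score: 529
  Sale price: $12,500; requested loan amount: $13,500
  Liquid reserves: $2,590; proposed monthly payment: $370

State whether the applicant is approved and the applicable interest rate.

Denied

Credit score 529 < 616 (below minimum)
Loan-to-value = 13,500/12,500 = 108% — pass (115% max)
Employment 67 ≥ 18 months
DTI = 1,570/4,400 = 35.7% ≤ 38%
Reserves = 2,590/370 = 7.0 months ≥ 6
Not all requirements met → denied.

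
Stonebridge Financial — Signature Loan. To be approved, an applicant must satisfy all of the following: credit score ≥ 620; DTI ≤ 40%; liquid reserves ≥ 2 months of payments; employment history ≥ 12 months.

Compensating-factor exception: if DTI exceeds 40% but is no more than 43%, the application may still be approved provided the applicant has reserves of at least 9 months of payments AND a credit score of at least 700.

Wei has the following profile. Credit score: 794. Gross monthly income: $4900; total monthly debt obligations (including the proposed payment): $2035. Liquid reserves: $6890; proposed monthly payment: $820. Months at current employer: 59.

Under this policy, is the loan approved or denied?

Denied

Credit score 794 ≥ 620 (meets base)
DTI: 2,035 ÷ 4,900 = 41.5%, over the 40% base limit.
Liquid reserves cover 6,890/820 = 8.4 months — ≥ 2 required
Employment 59 ≥ 12 months
DTI 41.5% is within the 40%–43% exception band; checking compensating factors.
Reserves 8.4 < 9 months; credit score 794 ≥ 700.
Override conditions not both satisfied; exception does not apply.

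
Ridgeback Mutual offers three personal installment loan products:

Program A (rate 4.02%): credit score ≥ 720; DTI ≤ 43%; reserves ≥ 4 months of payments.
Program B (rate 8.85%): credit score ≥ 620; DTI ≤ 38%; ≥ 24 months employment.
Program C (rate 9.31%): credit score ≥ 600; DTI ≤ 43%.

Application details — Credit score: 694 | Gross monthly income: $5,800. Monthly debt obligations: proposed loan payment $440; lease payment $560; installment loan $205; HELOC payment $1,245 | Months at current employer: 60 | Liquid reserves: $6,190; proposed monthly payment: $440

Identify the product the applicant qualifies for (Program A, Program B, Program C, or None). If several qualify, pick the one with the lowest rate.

Total debts = (440 + 560 + 205 + 1,245) = 2,450; DTI = 2,450/5,800 = 42.2%.
Reserves = 6,190/440 = 14.1 months.
Program A: score 694 < 720; DTI 42.2% ≤ 43%; reserves 14.1 ≥ 4 mo → does not qualify.
Program B: score 694 ≥ 620; DTI 42.2% > 38%; employment 60 ≥ 24 mo → does not qualify.
Program C: score 694 ≥ 600; DTI 42.2% ≤ 43% → qualifies.

Program C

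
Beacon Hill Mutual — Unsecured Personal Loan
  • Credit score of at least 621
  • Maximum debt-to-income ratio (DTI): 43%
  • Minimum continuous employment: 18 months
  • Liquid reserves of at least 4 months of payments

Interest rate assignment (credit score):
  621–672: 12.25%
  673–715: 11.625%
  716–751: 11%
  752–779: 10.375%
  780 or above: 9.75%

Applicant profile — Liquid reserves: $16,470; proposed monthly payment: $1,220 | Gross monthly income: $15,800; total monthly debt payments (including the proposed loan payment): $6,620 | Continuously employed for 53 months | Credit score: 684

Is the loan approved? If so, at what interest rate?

Credit score 684 ≥ 621 (meets minimum)
Employment 53 ≥ 18 months
Reserves = 16,470/1,220 = 13.5 months ≥ 4
DTI: 6,620 ÷ 15,800 = 41.9%, within the 43% cap
All requirements met. Score 684 falls in the 673–715 tier → 11.625%.

Approved at 11.625%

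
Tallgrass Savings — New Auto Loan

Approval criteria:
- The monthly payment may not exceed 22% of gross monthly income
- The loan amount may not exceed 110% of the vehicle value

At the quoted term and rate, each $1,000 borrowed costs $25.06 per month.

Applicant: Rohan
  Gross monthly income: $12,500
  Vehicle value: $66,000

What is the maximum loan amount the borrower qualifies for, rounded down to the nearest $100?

Payment cap: 22% × $12,500 = $2,750/month.
At $25.06 per $1,000, that supports 2,750/25.06 × 1,000 ≈ $109,736 → $109,700.
LTV cap: 110% × $66,000 = $72,600 → $72,600.
Binding constraint: loan-to-value.

$72,600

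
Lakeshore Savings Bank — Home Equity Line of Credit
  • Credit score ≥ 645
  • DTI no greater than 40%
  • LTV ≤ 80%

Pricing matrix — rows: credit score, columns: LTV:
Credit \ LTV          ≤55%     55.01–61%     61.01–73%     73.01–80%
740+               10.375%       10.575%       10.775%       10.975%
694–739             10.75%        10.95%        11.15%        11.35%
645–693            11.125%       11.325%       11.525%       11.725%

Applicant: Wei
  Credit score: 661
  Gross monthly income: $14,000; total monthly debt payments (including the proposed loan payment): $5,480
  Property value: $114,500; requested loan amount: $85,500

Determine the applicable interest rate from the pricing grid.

Credit score 661 ≥ 645; DTI: 5,480 ÷ 14,000 = 39.1%, within the 40% cap
Loan-to-value = 85,500/114,500 = 74.7% — pass (80% max)
Credit 661 → row 645–693; LTV 74.7% → column 73.01–80%. Grid cell → 11.725%.

11.725%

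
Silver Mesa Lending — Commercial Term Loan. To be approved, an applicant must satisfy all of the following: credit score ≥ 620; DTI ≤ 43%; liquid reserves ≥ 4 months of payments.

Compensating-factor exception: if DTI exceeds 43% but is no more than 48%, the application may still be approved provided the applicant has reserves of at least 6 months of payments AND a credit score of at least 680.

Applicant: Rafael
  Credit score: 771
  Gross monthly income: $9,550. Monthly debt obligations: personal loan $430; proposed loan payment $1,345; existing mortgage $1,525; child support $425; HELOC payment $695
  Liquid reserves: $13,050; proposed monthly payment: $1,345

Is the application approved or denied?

Credit score 771 ≥ 620 (meets base)
Total debts = (430 + 1,345 + 1,525 + 425 + 695) = 4,420. DTI = 4,420/9,550 = 46.3% > 43% — standard DTI limit exceeded.
Liquid reserves cover 13,050/1,345 = 9.7 months — ≥ 4 required
46.3% falls in the override range (43%–48%), so the compensating-factor test applies.
Reserves 9.7 ≥ 6 months; credit score 771 ≥ 680.
Both compensating conditions met → exception applies.

Approved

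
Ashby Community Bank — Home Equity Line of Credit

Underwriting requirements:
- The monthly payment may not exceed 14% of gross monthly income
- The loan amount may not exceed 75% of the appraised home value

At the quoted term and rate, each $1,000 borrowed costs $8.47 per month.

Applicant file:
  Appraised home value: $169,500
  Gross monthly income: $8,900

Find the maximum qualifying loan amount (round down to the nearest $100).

Payment cap: 14% × $8,900 = $1,246/month.
At $8.47 per $1,000, that supports 1,246/8.47 × 1,000 ≈ $147,107 → $147,100.
LTV cap: 75% × $169,500 = $127,125 → $127,100.
Binding constraint: loan-to-value.

$127,100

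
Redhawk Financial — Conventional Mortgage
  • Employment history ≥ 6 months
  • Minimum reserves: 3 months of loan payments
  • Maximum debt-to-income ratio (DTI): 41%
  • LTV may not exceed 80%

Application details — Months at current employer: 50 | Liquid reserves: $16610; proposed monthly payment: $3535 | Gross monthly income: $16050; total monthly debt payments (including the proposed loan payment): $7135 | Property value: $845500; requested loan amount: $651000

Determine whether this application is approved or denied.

Denied

Employment 50 ≥ 6 months
Reserves: 16,610 ÷ 3,535 = 4.7 months (meets 3-month minimum)
DTI = 7,135/16,050 = 44.5% > 41%
LTV = 651,000/845,500 = 77% ≤ 80%
Fails on DTI.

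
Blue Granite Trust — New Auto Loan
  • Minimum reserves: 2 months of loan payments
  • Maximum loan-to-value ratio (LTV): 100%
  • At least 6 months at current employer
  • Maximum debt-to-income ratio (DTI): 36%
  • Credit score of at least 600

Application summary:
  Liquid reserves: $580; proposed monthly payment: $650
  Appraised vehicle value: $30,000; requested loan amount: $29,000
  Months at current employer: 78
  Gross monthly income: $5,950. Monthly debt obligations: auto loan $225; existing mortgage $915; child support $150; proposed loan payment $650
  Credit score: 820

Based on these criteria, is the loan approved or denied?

Reserves = 580/650 = 0.9 months < 2
LTV = 29,000/30,000 = 96.7% ≤ 100%
Employment 78 ≥ 6 months
Total monthly debts = (225 + 915 + 150 + 650) = 1,940. Debt-to-income = 1,940/5,950 = 32.6% — meets 36% limit
Credit score 820 ≥ 600 (meets)
Fails on reserves.

Denied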